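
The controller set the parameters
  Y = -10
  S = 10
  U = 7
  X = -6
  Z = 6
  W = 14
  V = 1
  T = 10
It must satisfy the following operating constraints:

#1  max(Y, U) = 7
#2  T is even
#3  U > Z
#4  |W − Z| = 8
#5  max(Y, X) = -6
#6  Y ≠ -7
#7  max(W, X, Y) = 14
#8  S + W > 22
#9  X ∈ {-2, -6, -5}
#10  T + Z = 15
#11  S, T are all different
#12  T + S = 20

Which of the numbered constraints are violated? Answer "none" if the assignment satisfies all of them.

Constraints 10 and 11 do not hold.

#1 max(-10, 7) = 7 — holds.
#2 T = 10 is even — holds.
#3 U = 7, Z = 6; 7 > 6 — holds.
#4 |14 − 6| = 8 — holds.
#5 max(-10, -6) = -6 — holds.
#6 Y = -10, and -10 ≠ -7 — holds.
#7 max(14, -6, -10) = 14 — holds.
#8 S + W = 10 + 14 = 24; 24 > 22 — holds.
#9 X = -6 is in {-2, -6, -5} — holds.
#10 T + Z = 10 + 6 = 16, not 15 — fails.
#11 S = T = 10, not all different — fails.
#12 T + S = 10 + 10 = 20 — holds.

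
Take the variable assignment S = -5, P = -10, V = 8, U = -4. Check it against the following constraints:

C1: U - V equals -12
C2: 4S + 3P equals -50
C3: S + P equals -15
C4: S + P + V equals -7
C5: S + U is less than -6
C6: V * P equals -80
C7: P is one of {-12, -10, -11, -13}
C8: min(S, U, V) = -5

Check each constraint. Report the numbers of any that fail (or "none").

No violations.

C1: U - V = -4 - 8 = -12 — holds.
C2: 4S + 3P = 4(-5) + 3(-10) = -50 — holds.
C3: S + P = -5 + (-10) = -15 — holds.
C4: S + P + V = -5 + (-10) + 8 = -7 — holds.
C5: S + U = -5 + (-4) = -9; -9 < -6 — holds.
C6: V * P = 8 * (-10) = -80 — holds.
C7: P = -10 is in {-12, -10, -11, -13} — holds.
C8: min(-5, -4, 8) = -5 — holds.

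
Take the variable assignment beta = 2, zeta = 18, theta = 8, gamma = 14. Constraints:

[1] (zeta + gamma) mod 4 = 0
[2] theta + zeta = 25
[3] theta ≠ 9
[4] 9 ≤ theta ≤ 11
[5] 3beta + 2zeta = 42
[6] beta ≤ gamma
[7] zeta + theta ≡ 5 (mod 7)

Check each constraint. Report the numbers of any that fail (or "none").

The assignment fails constraints 2 and 4.

[1] zeta + gamma = 32; 32 mod 4 = 0  holds
[2] theta + zeta = 8 + 18 = 26, not 25  fails
[3] theta = 8, and 8 ≠ 9  holds
[4] theta = 8 is outside [9, 11]  fails
[5] 3beta + 2zeta = 3(2) + 2(18) = 42  holds
[6] beta = 2, gamma = 14; 2 ≤ 14  holds
[7] zeta + theta = 26; 26 mod 7 = 5  holds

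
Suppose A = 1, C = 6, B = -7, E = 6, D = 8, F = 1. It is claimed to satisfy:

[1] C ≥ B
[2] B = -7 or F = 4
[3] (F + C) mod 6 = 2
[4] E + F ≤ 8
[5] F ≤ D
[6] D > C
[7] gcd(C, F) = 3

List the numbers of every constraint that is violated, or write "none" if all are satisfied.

The assignment fails constraints 3 and 7.

[1] C = 6, B = -7; 6 ≥ -7  yes
[2] B = -7 = -7 (first disjunct)  yes
[3] F + C = 7; 7 mod 6 = 1, not 2  no
[4] E + F = 6 + 1 = 7; 7 ≤ 8  yes
[5] F = 1, D = 8; 1 ≤ 8  yes
[6] D = 8, C = 6; 8 > 6  yes
[7] gcd(6, 1) = 1, not 3  no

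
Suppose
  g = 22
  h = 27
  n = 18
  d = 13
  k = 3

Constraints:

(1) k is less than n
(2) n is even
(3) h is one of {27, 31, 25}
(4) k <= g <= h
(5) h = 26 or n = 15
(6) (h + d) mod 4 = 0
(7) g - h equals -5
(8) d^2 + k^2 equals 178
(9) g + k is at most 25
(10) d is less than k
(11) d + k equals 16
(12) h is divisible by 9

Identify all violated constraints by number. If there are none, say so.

Constraints 5 and 10 do not hold.

(1) k = 3, n = 18; 3 < 18 — satisfied.
(2) n = 18 is even — satisfied.
(3) h = 27 is in {27, 31, 25} — satisfied.
(4) values 3 <= 22 <= 27 — satisfied.
(5) h = 27 ≠ 26 and n = 18 ≠ 15; both disjuncts false — violated.
(6) h + d = 40; 40 mod 4 = 0 — satisfied.
(7) g - h = 22 - 27 = -5 — satisfied.
(8) d^2 + k^2 = 13^2 + 3^2 = 169 + 9 = 178 — satisfied.
(9) g + k = 22 + 3 = 25; 25 ≤ 25 — satisfied.
(10) d = 13, k = 3; 13 ≥ 3 (want <) — violated.
(11) d + k = 13 + 3 = 16 — satisfied.
(12) 27 / 9 = 3, so 9 divides 27 — satisfied.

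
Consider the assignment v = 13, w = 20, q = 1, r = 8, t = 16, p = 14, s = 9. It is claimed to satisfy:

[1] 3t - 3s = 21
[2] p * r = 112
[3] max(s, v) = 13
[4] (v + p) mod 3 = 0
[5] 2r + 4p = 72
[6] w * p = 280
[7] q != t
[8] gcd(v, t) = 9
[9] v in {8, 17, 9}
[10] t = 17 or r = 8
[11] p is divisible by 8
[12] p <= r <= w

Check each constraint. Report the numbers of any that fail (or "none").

[1] 3t - 3s = 3(16) - 3(9) = 21  true
[2] p * r = 14 * 8 = 112  true
[3] max(9, 13) = 13  true
[4] v + p = 27; 27 mod 3 = 0  true
[5] 2r + 4p = 2(8) + 4(14) = 72  true
[6] w * p = 20 * 14 = 280  true
[7] q = 1, t = 16; distinct  true
[8] gcd(13, 16) = 1, not 9  false
[9] v = 13 is not in {8, 17, 9}  false
[10] t = 16 ≠ 17, but r = 8 = 8 (second disjunct)  true
[11] 14 = 8*1 + 6, so 8 does not divide 14  false
[12] values 14, 8, 20; p = 14 is not <= r = 8  false

Constraints 8, 9, 11, 12 are violated.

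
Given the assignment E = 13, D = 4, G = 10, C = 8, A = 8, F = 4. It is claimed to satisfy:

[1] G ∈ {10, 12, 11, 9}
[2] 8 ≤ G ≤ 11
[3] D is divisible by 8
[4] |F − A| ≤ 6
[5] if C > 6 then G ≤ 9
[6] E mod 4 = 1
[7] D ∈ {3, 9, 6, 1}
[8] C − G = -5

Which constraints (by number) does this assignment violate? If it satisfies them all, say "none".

[1] G = 10 is in {10, 12, 11, 9}  true
[2] G = 10 lies in [8, 11]  true
[3] 4 = 8×0 + 4, so 8 does not divide 4  false
[4] |4 − 8| = 4; 4 ≤ 6  true
[5] C = 8 > 6, so we need G ≤ 9; but G = 10 > 9  false
[6] 13 mod 4 = 1  true
[7] D = 4 is not in {3, 9, 6, 1}  false
[8] C − G = 8 − 10 = -2, not -5  false

Constraints 3, 5, 7, 8 do not hold.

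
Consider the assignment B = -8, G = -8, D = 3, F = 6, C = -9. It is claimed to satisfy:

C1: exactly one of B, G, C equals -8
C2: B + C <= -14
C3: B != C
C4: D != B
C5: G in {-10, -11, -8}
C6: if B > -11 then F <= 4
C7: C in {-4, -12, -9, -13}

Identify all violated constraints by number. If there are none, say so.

No — constraints 1, 6 are not satisfied.

C1: B=-8, G=-8, C=-9; 2 of them equal -8, not exactly one  fails
C2: B + C = -8 + (-9) = -17; -17 ≤ -14  holds
C3: B = -8, C = -9; distinct  holds
C4: D = 3, B = -8; distinct  holds
C5: G = -8 is in {-10, -11, -8}  holds
C6: B = -8 > -11, so we need F ≤ 4; but F = 6 > 4  fails
C7: C = -9 is in {-4, -12, -9, -13}  holds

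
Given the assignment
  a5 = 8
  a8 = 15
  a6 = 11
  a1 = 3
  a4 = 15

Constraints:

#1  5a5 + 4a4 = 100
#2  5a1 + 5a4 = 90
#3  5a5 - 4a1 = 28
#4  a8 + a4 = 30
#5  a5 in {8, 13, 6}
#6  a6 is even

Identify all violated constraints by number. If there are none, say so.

No — constraint 6 is not satisfied.

#1 5a5 + 4a4 = 5(8) + 4(15) = 100 — holds.
#2 5a1 + 5a4 = 5(3) + 5(15) = 90 — holds.
#3 5a5 - 4a1 = 5(8) - 4(3) = 28 — holds.
#4 a8 + a4 = 15 + 15 = 30 — holds.
#5 a5 = 8 is in {8, 13, 6} — holds.
#6 a6 = 11 is odd — does not hold.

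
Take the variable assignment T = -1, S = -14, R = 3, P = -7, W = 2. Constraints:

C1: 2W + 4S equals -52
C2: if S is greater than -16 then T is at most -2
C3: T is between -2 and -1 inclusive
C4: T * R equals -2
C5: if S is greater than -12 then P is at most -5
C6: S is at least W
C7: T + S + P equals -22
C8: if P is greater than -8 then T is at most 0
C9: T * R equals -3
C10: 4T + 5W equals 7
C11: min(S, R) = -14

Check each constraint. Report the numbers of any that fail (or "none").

Violated: 2, 4, 6, and 10.

C1: 2W + 4S = 2(2) + 4(-14) = -52  OK
C2: S = -14 > -16, so we need T ≤ -2; but T = -1 > -2  FAIL
C3: T = -1 lies in [-2, -1]  OK
C4: T * R = -1 * 3 = -3, not -2  FAIL
C5: S = -14, not > -12; antecedent false, conditional vacuously true  OK
C6: S = -14, W = 2; -14 < 2 (want ≥)  FAIL
C7: T + S + P = -1 + (-14) + (-7) = -22  OK
C8: P = -7 > -8, so we need T ≤ 0; T = -1 ≤ 0  OK
C9: T * R = -1 * 3 = -3  OK
C10: 4T + 5W = 4(-1) + 5(2) = 6, not 7  FAIL
C11: min(-14, 3) = -14  OK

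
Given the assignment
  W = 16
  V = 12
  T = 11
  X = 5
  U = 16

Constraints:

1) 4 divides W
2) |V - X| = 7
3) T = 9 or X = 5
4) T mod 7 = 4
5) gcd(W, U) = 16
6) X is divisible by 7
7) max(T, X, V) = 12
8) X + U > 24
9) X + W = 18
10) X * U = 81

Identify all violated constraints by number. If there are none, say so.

Constraints 6, 8, 9, 10 do not hold.

1) 16 / 4 = 4, so 4 divides 16 — OK.
2) |12 - 5| = 7 — OK.
3) T = 11 ≠ 9, but X = 5 = 5 (second disjunct) — OK.
4) 11 mod 7 = 4 — OK.
5) gcd(16, 16) = 16 — OK.
6) 5 = 7*0 + 5, so 7 does not divide 5 — violated.
7) max(11, 5, 12) = 12 — OK.
8) X + U = 5 + 16 = 21; 21 ≤ 24, bound 24 not met — violated.
9) X + W = 5 + 16 = 21, not 18 — violated.
10) X * U = 5 * 16 = 80, not 81 — violated.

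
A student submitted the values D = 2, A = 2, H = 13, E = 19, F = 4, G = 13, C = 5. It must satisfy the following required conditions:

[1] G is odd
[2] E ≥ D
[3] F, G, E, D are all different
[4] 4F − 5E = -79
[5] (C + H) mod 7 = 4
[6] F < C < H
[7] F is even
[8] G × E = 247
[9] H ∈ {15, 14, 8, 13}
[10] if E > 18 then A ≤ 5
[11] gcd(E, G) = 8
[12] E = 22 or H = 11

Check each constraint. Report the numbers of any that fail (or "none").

Constraints 11 and 12 are violated.

[1] G = 13 is odd — OK.
[2] E = 19, D = 2; 19 ≥ 2 — OK.
[3] values 4, 13, 19, 2 are pairwise distinct — OK.
[4] 4F − 5E = 4(4) − 5(19) = -79 — OK.
[5] C + H = 18; 18 mod 7 = 4 — OK.
[6] values 4 < 5 < 13 — OK.
[7] F = 4 is even — OK.
[8] G × E = 13 × 19 = 247 — OK.
[9] H = 13 is in {15, 14, 8, 13} — OK.
[10] E = 19 > 18, so we need A ≤ 5; A = 2 ≤ 5 — OK.
[11] gcd(19, 13) = 1, not 8 — violated.
[12] E = 19 ≠ 22 and H = 13 ≠ 11; both disjuncts false — violated.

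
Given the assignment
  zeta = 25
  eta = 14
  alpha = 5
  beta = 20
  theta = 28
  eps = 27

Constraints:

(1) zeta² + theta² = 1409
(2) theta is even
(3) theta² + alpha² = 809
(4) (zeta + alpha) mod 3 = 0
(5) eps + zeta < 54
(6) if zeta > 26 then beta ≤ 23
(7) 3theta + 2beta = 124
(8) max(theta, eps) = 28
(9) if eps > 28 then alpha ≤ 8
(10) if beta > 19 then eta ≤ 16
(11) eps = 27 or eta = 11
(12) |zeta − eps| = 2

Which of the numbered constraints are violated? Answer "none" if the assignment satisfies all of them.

Yes — all constraints hold.

(1) zeta² + theta² = 25² + 28² = 625 + 784 = 1409  ✓
(2) theta = 28 is even  ✓
(3) theta² + alpha² = 28² + 5² = 784 + 25 = 809  ✓
(4) zeta + alpha = 30; 30 mod 3 = 0  ✓
(5) eps + zeta = 27 + 25 = 52; 52 < 54  ✓
(6) zeta = 25, not > 26; antecedent false, conditional vacuously true  ✓
(7) 3theta + 2beta = 3(28) + 2(20) = 124  ✓
(8) max(28, 27) = 28  ✓
(9) eps = 27, not > 28; antecedent false, conditional vacuously true  ✓
(10) beta = 20 > 19, so we need eta ≤ 16; eta = 14 ≤ 16  ✓
(11) eps = 27 = 27 (first disjunct)  ✓
(12) |25 − 27| = 2  ✓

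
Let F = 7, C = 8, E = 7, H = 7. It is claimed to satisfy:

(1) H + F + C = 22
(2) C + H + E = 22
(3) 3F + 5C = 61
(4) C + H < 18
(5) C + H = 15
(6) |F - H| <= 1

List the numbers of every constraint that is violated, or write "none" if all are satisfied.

The assignment satisfies every constraint.

(1) H + F + C = 7 + 7 + 8 = 22 — satisfied.
(2) C + H + E = 8 + 7 + 7 = 22 — satisfied.
(3) 3F + 5C = 3(7) + 5(8) = 61 — satisfied.
(4) C + H = 8 + 7 = 15; 15 < 18 — satisfied.
(5) C + H = 8 + 7 = 15 — satisfied.
(6) |7 - 7| = 0; 0 ≤ 1 — satisfied.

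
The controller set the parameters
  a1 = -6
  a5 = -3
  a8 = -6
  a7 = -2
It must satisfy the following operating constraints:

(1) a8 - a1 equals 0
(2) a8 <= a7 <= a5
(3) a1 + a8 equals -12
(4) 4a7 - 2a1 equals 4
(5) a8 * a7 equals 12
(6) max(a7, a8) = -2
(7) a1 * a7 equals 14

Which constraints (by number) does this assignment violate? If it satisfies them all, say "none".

(1) a8 - a1 = -6 - (-6) = 0  yes
(2) values -6, -2, -3; a7 = -2 is not <= a5 = -3  no
(3) a1 + a8 = -6 + (-6) = -12  yes
(4) 4a7 - 2a1 = 4(-2) - 2(-6) = 4  yes
(5) a8 * a7 = -6 * (-2) = 12  yes
(6) max(-2, -6) = -2  yes
(7) a1 * a7 = -6 * (-2) = 12, not 14  no

Constraints 2 and 7 are violated.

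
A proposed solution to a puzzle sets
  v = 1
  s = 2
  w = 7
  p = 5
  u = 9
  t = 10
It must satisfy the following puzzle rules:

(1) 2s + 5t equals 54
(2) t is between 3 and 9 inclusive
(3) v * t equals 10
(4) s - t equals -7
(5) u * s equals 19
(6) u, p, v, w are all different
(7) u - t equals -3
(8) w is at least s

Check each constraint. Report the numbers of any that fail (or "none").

Violated: 2, 4, 5, 7.

(1) 2s + 5t = 2(2) + 5(10) = 54 — satisfied.
(2) t = 10 is outside [3, 9] — violated.
(3) v * t = 1 * 10 = 10 — satisfied.
(4) s - t = 2 - 10 = -8, not -7 — violated.
(5) u * s = 9 * 2 = 18, not 19 — violated.
(6) values 9, 5, 1, 7 are pairwise distinct — satisfied.
(7) u - t = 9 - 10 = -1, not -3 — violated.
(8) w = 7, s = 2; 7 ≥ 2 — satisfied.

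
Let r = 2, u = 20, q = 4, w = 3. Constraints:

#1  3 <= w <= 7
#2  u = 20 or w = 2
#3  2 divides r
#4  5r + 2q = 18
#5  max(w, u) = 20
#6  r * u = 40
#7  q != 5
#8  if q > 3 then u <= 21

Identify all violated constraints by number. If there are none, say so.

The assignment satisfies every constraint.

#1 w = 3 lies in [3, 7] — satisfied.
#2 u = 20 = 20 (first disjunct) — satisfied.
#3 2 / 2 = 1, so 2 divides 2 — satisfied.
#4 5r + 2q = 5(2) + 2(4) = 18 — satisfied.
#5 max(3, 20) = 20 — satisfied.
#6 r * u = 2 * 20 = 40 — satisfied.
#7 q = 4, and 4 ≠ 5 — satisfied.
#8 q = 4 > 3, so we need u ≤ 21; u = 20 ≤ 21 — satisfied.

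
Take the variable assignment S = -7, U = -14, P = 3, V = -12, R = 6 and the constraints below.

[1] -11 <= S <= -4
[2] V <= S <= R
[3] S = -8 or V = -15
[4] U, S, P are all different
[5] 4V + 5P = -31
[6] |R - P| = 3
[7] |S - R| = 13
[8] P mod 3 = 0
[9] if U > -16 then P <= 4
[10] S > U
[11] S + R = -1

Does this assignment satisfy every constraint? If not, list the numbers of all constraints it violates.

[1] S = -7 lies in [-11, -4] — OK.
[2] values -12 <= -7 <= 6 — OK.
[3] S = -7 ≠ -8 and V = -12 ≠ -15; both disjuncts false — violated.
[4] values -14, -7, 3 are pairwise distinct — OK.
[5] 4V + 5P = 4(-12) + 5(3) = -33, not -31 — violated.
[6] |6 - 3| = 3 — OK.
[7] |-7 - 6| = 13 — OK.
[8] 3 mod 3 = 0 — OK.
[9] U = -14 > -16, so we need P ≤ 4; P = 3 ≤ 4 — OK.
[10] S = -7, U = -14; -7 > -14 — OK.
[11] S + R = -7 + 6 = -1 — OK.

The assignment fails constraints 3, 5.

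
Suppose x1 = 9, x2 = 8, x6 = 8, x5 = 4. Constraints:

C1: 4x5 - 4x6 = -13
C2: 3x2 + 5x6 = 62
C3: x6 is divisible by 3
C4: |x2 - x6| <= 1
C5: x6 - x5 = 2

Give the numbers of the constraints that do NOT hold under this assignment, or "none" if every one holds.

C1: 4x5 - 4x6 = 4(4) - 4(8) = -16, not -13  FAIL
C2: 3x2 + 5x6 = 3(8) + 5(8) = 64, not 62  FAIL
C3: 8 = 3*2 + 2, so 3 does not divide 8  FAIL
C4: |8 - 8| = 0; 0 ≤ 1  OK
C5: x6 - x5 = 8 - 4 = 4, not 2  FAIL

No — constraints 1, 2, 3, and 5 are not satisfied.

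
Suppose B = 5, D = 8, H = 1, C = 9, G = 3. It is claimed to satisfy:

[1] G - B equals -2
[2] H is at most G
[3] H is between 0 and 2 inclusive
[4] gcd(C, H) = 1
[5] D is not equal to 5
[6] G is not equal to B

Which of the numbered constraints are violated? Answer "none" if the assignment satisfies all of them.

[1] G - B = 3 - 5 = -2  OK
[2] H = 1, G = 3; 1 ≤ 3  OK
[3] H = 1 lies in [0, 2]  OK
[4] gcd(9, 1) = 1  OK
[5] D = 8, and 8 ≠ 5  OK
[6] G = 3, B = 5; distinct  OK

None — every constraint holds.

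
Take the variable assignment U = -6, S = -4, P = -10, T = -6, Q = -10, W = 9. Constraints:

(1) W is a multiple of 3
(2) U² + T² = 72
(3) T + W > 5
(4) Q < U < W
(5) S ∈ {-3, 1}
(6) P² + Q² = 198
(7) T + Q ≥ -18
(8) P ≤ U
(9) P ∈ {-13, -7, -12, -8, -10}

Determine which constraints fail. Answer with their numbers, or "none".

(1) 9 / 3 = 3, so 3 divides 9  true
(2) U² + T² = (-6)² + (-6)² = 36 + 36 = 72  true
(3) T + W = -6 + 9 = 3; 3 ≤ 5, bound 5 not met  false
(4) values -10 < -6 < 9  true
(5) S = -4 is not in {-3, 1}  false
(6) P² + Q² = (-10)² + (-10)² = 100 + 100 = 200, not 198  false
(7) T + Q = -6 + (-10) = -16; -16 ≥ -18  true
(8) P = -10, U = -6; -10 ≤ -6  true
(9) P = -10 is in {-13, -7, -12, -8, -10}  true

Violated: 3, 5, and 6.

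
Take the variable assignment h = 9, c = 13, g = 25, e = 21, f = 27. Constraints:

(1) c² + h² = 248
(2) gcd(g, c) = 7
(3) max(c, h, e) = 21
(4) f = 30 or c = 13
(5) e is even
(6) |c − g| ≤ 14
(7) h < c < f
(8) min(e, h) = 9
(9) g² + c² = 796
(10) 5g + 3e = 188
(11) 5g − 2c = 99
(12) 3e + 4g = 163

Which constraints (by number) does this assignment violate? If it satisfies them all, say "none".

Constraints 1, 2, 5, and 9 do not hold.

(1) c² + h² = 13² + 9² = 169 + 81 = 250, not 248  fails
(2) gcd(25, 13) = 1, not 7  fails
(3) max(13, 9, 21) = 21  holds
(4) f = 27 ≠ 30, but c = 13 = 13 (second disjunct)  holds
(5) e = 21 is odd  fails
(6) |13 − 25| = 12; 12 ≤ 14  holds
(7) values 9 < 13 < 27  holds
(8) min(21, 9) = 9  holds
(9) g² + c² = 25² + 13² = 625 + 169 = 794, not 796  fails
(10) 5g + 3e = 5(25) + 3(21) = 188  holds
(11) 5g − 2c = 5(25) − 2(13) = 99  holds
(12) 3e + 4g = 3(21) + 4(25) = 163  holds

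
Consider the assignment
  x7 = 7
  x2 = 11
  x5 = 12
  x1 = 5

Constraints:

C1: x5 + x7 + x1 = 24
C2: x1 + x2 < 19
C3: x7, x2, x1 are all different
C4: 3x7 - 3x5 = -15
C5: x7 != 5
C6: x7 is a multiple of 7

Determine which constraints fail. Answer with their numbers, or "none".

C1: x5 + x7 + x1 = 12 + 7 + 5 = 24  ✓
C2: x1 + x2 = 5 + 11 = 16; 16 < 19  ✓
C3: values 7, 11, 5 are pairwise distinct  ✓
C4: 3x7 - 3x5 = 3(7) - 3(12) = -15  ✓
C5: x7 = 7, and 7 ≠ 5  ✓
C6: 7 / 7 = 1, so 7 divides 7  ✓

Yes — all constraints hold.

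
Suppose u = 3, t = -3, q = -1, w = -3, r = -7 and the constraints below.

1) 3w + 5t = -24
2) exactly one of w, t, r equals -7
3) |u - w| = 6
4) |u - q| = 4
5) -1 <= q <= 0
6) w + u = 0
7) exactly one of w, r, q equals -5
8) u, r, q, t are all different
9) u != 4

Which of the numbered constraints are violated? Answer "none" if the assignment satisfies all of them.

Violated: 7.

1) 3w + 5t = 3(-3) + 5(-3) = -24  ✔
2) w=-3, t=-3, r=-7; 1 of them equals -7  ✔
3) |3 - (-3)| = 6  ✔
4) |3 - (-1)| = 4  ✔
5) q = -1 lies in [-1, 0]  ✔
6) w + u = -3 + 3 = 0  ✔
7) w=-3, r=-7, q=-1; 0 of them equal -5, not exactly one  ✘
8) values 3, -7, -1, -3 are pairwise distinct  ✔
9) u = 3, and 3 ≠ 4  ✔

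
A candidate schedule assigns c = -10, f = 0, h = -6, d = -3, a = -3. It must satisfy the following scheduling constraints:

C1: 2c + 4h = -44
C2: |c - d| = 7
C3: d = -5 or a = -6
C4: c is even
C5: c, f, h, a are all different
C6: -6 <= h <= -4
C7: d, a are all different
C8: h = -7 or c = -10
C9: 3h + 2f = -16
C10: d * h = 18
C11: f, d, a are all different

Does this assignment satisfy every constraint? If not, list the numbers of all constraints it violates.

Violated: 3, 7, 9, 11.

C1: 2c + 4h = 2(-10) + 4(-6) = -44  yes
C2: |-10 - (-3)| = 7  yes
C3: d = -3 ≠ -5 and a = -3 ≠ -6; both disjuncts false  no
C4: c = -10 is even  yes
C5: values -10, 0, -6, -3 are pairwise distinct  yes
C6: h = -6 lies in [-6, -4]  yes
C7: d = a = -3, not all different  no
C8: h = -6 ≠ -7, but c = -10 = -10 (second disjunct)  yes
C9: 3h + 2f = 3(-6) + 2(0) = -18, not -16  no
C10: d * h = -3 * (-6) = 18  yes
C11: d = a = -3, not all different  no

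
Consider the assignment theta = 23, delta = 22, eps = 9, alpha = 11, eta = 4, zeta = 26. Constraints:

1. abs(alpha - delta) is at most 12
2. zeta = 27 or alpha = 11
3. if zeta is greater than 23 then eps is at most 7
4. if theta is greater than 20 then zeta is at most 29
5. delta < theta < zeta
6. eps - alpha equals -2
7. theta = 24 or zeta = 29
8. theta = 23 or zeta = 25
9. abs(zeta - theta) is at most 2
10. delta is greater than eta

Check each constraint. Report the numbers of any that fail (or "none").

The assignment fails constraints 3, 7, and 9.

1. abs(11 - 22) = 11; 11 ≤ 12 — satisfied.
2. zeta = 26 ≠ 27, but alpha = 11 = 11 (second disjunct) — satisfied.
3. zeta = 26 > 23, so we need eps ≤ 7; but eps = 9 > 7 — violated.
4. theta = 23 > 20, so we need zeta ≤ 29; zeta = 26 ≤ 29 — satisfied.
5. values 22 < 23 < 26 — satisfied.
6. eps - alpha = 9 - 11 = -2 — satisfied.
7. theta = 23 ≠ 24 and zeta = 26 ≠ 29; both disjuncts false — violated.
8. theta = 23 = 23 (first disjunct) — satisfied.
9. abs(26 - 23) = 3; 3 > 2, exceeds bound 2 — violated.
10. delta = 22, eta = 4; 22 > 4 — satisfied.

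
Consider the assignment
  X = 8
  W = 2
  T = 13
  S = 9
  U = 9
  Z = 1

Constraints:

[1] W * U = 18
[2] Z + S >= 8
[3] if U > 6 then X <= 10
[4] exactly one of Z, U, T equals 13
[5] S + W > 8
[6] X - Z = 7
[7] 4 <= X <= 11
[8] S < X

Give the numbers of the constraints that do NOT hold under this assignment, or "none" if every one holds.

[1] W * U = 2 * 9 = 18  yes
[2] Z + S = 1 + 9 = 10; 10 ≥ 8  yes
[3] U = 9 > 6, so we need X ≤ 10; X = 8 ≤ 10  yes
[4] Z=1, U=9, T=13; 1 of them equals 13  yes
[5] S + W = 9 + 2 = 11; 11 > 8  yes
[6] X - Z = 8 - 1 = 7  yes
[7] X = 8 lies in [4, 11]  yes
[8] S = 9, X = 8; 9 ≥ 8 (want <)  no

Constraint 8 does not hold.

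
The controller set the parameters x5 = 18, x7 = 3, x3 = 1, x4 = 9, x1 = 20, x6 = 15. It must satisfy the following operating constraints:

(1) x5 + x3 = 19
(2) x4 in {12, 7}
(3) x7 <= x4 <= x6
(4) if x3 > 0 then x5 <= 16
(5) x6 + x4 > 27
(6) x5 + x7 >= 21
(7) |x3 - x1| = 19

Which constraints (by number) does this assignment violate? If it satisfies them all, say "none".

Constraints 2, 4, and 5 are violated.

(1) x5 + x3 = 18 + 1 = 19  true
(2) x4 = 9 is not in {12, 7}  false
(3) values 3 <= 9 <= 15  true
(4) x3 = 1 > 0, so we need x5 ≤ 16; but x5 = 18 > 16  false
(5) x6 + x4 = 15 + 9 = 24; 24 ≤ 27, bound 27 not met  false
(6) x5 + x7 = 18 + 3 = 21; 21 ≥ 21  true
(7) |1 - 20| = 19  true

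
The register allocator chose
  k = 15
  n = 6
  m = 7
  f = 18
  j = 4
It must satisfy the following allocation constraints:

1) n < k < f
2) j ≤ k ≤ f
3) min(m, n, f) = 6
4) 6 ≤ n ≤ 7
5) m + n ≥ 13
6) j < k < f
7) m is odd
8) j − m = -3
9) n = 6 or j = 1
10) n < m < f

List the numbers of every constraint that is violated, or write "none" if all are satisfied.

1) values 6 < 15 < 18 — OK.
2) values 4 ≤ 15 ≤ 18 — OK.
3) min(7, 6, 18) = 6 — OK.
4) n = 6 lies in [6, 7] — OK.
5) m + n = 7 + 6 = 13; 13 ≥ 13 — OK.
6) values 4 < 15 < 18 — OK.
7) m = 7 is odd — OK.
8) j − m = 4 − 7 = -3 — OK.
9) n = 6 = 6 (first disjunct) — OK.
10) values 6 < 7 < 18 — OK.

None — every constraint holds.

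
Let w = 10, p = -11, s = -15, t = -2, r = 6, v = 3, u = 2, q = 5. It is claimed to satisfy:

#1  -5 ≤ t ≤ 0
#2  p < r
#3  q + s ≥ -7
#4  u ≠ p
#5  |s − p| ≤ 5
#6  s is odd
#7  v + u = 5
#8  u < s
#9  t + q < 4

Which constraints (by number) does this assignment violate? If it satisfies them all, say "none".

#1 t = -2 lies in [-5, 0]  ✔
#2 p = -11, r = 6; -11 < 6  ✔
#3 q + s = 5 + (-15) = -10; -10 < -7, bound -7 not met  ✘
#4 u = 2, p = -11; distinct  ✔
#5 |-15 − (-11)| = 4; 4 ≤ 5  ✔
#6 s = -15 is odd  ✔
#7 v + u = 3 + 2 = 5  ✔
#8 u = 2, s = -15; 2 ≥ -15 (want <)  ✘
#9 t + q = -2 + 5 = 3; 3 < 4  ✔

The assignment fails constraints 3, 8.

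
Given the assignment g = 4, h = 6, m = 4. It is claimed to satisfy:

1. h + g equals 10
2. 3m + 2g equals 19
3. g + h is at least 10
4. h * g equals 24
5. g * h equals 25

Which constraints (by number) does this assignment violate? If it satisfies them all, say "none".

1. h + g = 6 + 4 = 10  yes
2. 3m + 2g = 3(4) + 2(4) = 20, not 19  no
3. g + h = 4 + 6 = 10; 10 ≥ 10  yes
4. h * g = 6 * 4 = 24  yes
5. g * h = 4 * 6 = 24, not 25  no

Constraints 2 and 5 are violated.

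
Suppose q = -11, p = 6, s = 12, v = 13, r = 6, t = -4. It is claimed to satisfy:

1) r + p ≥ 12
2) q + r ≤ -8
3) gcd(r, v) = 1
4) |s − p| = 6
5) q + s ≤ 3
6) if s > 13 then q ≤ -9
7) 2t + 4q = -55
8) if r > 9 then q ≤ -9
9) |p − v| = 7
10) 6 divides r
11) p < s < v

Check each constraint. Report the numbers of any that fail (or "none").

1) r + p = 6 + 6 = 12; 12 ≥ 12  OK
2) q + r = -11 + 6 = -5; -5 > -8, bound -8 not met  FAIL
3) gcd(6, 13) = 1  OK
4) |12 − 6| = 6  OK
5) q + s = -11 + 12 = 1; 1 ≤ 3  OK
6) s = 12, not > 13; antecedent false, conditional vacuously true  OK
7) 2t + 4q = 2(-4) + 4(-11) = -52, not -55  FAIL
8) r = 6, not > 9; antecedent false, conditional vacuously true  OK
9) |6 − 13| = 7  OK
10) 6 / 6 = 1, so 6 divides 6  OK
11) values 6 < 12 < 13  OK

No — constraints 2, 7 are not satisfied.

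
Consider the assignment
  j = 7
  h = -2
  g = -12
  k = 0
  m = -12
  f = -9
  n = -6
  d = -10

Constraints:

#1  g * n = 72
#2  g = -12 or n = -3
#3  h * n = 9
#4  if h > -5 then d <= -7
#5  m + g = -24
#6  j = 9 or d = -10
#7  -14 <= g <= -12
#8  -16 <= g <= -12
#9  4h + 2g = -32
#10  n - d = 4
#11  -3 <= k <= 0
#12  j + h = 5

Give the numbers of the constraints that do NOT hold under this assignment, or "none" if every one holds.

#1 g * n = -12 * (-6) = 72  ✔
#2 g = -12 = -12 (first disjunct)  ✔
#3 h * n = -2 * (-6) = 12, not 9  ✘
#4 h = -2 > -5, so we need d ≤ -7; d = -10 ≤ -7  ✔
#5 m + g = -12 + (-12) = -24  ✔
#6 j = 7 ≠ 9, but d = -10 = -10 (second disjunct)  ✔
#7 g = -12 lies in [-14, -12]  ✔
#8 g = -12 lies in [-16, -12]  ✔
#9 4h + 2g = 4(-2) + 2(-12) = -32  ✔
#10 n - d = -6 - (-10) = 4  ✔
#11 k = 0 lies in [-3, 0]  ✔
#12 j + h = 7 + (-2) = 5  ✔

Constraint 3 does not hold.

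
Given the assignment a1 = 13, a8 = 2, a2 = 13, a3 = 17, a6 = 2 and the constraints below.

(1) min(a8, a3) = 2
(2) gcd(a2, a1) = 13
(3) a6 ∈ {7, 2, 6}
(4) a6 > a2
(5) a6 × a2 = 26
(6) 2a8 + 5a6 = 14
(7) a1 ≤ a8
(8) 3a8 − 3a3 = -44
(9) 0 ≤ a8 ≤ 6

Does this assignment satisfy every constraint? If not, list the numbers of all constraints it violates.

(1) min(2, 17) = 2 — holds.
(2) gcd(13, 13) = 13 — holds.
(3) a6 = 2 is in {7, 2, 6} — holds.
(4) a6 = 2, a2 = 13; 2 ≤ 13 (want >) — fails.
(5) a6 × a2 = 2 × 13 = 26 — holds.
(6) 2a8 + 5a6 = 2(2) + 5(2) = 14 — holds.
(7) a1 = 13, a8 = 2; 13 > 2 (want ≤) — fails.
(8) 3a8 − 3a3 = 3(2) − 3(17) = -45, not -44 — fails.
(9) a8 = 2 lies in [0, 6] — holds.

Constraints 4, 7, 8 do not hold.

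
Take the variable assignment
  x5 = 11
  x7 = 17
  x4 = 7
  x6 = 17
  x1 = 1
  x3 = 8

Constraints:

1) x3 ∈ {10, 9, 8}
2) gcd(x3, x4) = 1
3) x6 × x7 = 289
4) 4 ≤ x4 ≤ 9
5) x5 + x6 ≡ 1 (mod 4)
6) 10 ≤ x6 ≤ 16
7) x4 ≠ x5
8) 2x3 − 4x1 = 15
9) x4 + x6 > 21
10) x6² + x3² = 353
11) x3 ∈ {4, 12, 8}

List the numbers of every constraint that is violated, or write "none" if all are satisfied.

No — constraints 5, 6, and 8 are not satisfied.

1) x3 = 8 is in {10, 9, 8} — holds.
2) gcd(8, 7) = 1 — holds.
3) x6 × x7 = 17 × 17 = 289 — holds.
4) x4 = 7 lies in [4, 9] — holds.
5) x5 + x6 = 28; 28 mod 4 = 0, not 1 — fails.
6) x6 = 17 is outside [10, 16] — fails.
7) x4 = 7, x5 = 11; distinct — holds.
8) 2x3 − 4x1 = 2(8) − 4(1) = 12, not 15 — fails.
9) x4 + x6 = 7 + 17 = 24; 24 > 21 — holds.
10) x6² + x3² = 17² + 8² = 289 + 64 = 353 — holds.
11) x3 = 8 is in {4, 12, 8} — holds.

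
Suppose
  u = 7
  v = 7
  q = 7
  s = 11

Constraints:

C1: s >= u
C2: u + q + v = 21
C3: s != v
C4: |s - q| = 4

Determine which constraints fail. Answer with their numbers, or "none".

C1: s = 11, u = 7; 11 ≥ 7 — holds.
C2: u + q + v = 7 + 7 + 7 = 21 — holds.
C3: s = 11, v = 7; distinct — holds.
C4: |11 - 7| = 4 — holds.

No violations.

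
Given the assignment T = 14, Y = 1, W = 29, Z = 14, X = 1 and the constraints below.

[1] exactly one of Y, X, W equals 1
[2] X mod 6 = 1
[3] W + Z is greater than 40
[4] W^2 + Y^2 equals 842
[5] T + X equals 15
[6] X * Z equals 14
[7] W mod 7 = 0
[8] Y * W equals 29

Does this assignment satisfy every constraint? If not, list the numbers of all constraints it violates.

Constraints 1, 7 are violated.

[1] Y=1, X=1, W=29; 2 of them equal 1, not exactly one  false
[2] 1 mod 6 = 1  true
[3] W + Z = 29 + 14 = 43; 43 > 40  true
[4] W^2 + Y^2 = 29^2 + 1^2 = 841 + 1 = 842  true
[5] T + X = 14 + 1 = 15  true
[6] X * Z = 1 * 14 = 14  true
[7] 29 mod 7 = 1, not 0  false
[8] Y * W = 1 * 29 = 29  true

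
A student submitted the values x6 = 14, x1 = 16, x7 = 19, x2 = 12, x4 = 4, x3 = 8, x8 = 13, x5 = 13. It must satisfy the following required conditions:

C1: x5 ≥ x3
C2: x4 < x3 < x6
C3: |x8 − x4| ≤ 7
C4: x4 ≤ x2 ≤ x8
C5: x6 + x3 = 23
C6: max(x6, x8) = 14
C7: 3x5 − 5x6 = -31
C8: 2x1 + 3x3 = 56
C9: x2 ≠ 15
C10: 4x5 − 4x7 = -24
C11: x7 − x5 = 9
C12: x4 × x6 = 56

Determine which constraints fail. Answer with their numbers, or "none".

C1: x5 = 13, x3 = 8; 13 ≥ 8 — satisfied.
C2: values 4 < 8 < 14 — satisfied.
C3: |13 − 4| = 9; 9 > 7, exceeds bound 7 — violated.
C4: values 4 ≤ 12 ≤ 13 — satisfied.
C5: x6 + x3 = 14 + 8 = 22, not 23 — violated.
C6: max(14, 13) = 14 — satisfied.
C7: 3x5 − 5x6 = 3(13) − 5(14) = -31 — satisfied.
C8: 2x1 + 3x3 = 2(16) + 3(8) = 56 — satisfied.
C9: x2 = 12, and 12 ≠ 15 — satisfied.
C10: 4x5 − 4x7 = 4(13) − 4(19) = -24 — satisfied.
C11: x7 − x5 = 19 − 13 = 6, not 9 — violated.
C12: x4 × x6 = 4 × 14 = 56 — satisfied.

Constraints 3, 5, and 11 are violated.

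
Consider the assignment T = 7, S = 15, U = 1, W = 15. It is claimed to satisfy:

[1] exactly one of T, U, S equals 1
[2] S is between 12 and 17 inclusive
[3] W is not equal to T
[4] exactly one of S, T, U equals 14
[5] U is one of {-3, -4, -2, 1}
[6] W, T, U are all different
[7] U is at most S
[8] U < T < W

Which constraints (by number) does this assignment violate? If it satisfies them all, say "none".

[1] T=7, U=1, S=15; 1 of them equals 1  OK
[2] S = 15 lies in [12, 17]  OK
[3] W = 15, T = 7; distinct  OK
[4] S=15, T=7, U=1; 0 of them equal 14, not exactly one  FAIL
[5] U = 1 is in {-3, -4, -2, 1}  OK
[6] values 15, 7, 1 are pairwise distinct  OK
[7] U = 1, S = 15; 1 ≤ 15  OK
[8] values 1 < 7 < 15  OK

No — constraint 4 is not satisfied.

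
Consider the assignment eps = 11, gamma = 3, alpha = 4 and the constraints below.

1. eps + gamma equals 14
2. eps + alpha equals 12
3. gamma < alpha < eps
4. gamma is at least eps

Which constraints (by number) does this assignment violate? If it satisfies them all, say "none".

1. eps + gamma = 11 + 3 = 14 — holds.
2. eps + alpha = 11 + 4 = 15, not 12 — does not hold.
3. values 3 < 4 < 11 — holds.
4. gamma = 3, eps = 11; 3 < 11 (want ≥) — does not hold.

Constraints 2, 4 do not hold.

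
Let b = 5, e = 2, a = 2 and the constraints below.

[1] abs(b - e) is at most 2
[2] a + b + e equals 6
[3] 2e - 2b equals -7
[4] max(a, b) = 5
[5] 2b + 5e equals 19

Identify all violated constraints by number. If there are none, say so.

No — constraints 1, 2, 3, 5 are not satisfied.

[1] abs(5 - 2) = 3; 3 > 2, exceeds bound 2 — violated.
[2] a + b + e = 2 + 5 + 2 = 9, not 6 — violated.
[3] 2e - 2b = 2(2) - 2(5) = -6, not -7 — violated.
[4] max(2, 5) = 5 — satisfied.
[5] 2b + 5e = 2(5) + 5(2) = 20, not 19 — violated.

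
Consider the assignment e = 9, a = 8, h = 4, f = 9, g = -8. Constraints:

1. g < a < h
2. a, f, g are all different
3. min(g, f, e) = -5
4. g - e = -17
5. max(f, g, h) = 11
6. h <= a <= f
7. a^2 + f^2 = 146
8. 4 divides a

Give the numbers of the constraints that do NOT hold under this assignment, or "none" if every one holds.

The assignment fails constraints 1, 3, 5, and 7.

1. values -8, 8, 4; a = 8 is not < h = 4 — fails.
2. values 8, 9, -8 are pairwise distinct — holds.
3. min(-8, 9, 9) = -8, not -5 — fails.
4. g - e = -8 - 9 = -17 — holds.
5. max(9, -8, 4) = 9, not 11 — fails.
6. values 4 <= 8 <= 9 — holds.
7. a^2 + f^2 = 8^2 + 9^2 = 64 + 81 = 145, not 146 — fails.
8. 8 / 4 = 2, so 4 divides 8 — holds.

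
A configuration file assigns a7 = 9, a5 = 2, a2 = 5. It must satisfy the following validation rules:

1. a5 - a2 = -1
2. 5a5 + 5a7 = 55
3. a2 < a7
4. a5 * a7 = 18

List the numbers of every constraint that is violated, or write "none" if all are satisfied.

1. a5 - a2 = 2 - 5 = -3, not -1 — does not hold.
2. 5a5 + 5a7 = 5(2) + 5(9) = 55 — holds.
3. a2 = 5, a7 = 9; 5 < 9 — holds.
4. a5 * a7 = 2 * 9 = 18 — holds.

Violated: 1.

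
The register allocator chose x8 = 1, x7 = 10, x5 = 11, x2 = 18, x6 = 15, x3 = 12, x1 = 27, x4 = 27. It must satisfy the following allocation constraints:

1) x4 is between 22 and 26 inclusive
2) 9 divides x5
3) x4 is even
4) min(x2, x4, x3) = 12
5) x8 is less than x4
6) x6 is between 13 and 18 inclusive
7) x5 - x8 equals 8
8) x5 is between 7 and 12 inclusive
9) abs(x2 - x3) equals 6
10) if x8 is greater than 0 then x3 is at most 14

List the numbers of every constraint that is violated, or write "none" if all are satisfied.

1) x4 = 27 is outside [22, 26]  ✘
2) 11 = 9*1 + 2, so 9 does not divide 11  ✘
3) x4 = 27 is odd  ✘
4) min(18, 27, 12) = 12  ✔
5) x8 = 1, x4 = 27; 1 < 27  ✔
6) x6 = 15 lies in [13, 18]  ✔
7) x5 - x8 = 11 - 1 = 10, not 8  ✘
8) x5 = 11 lies in [7, 12]  ✔
9) abs(18 - 12) = 6  ✔
10) x8 = 1 > 0, so we need x3 ≤ 14; x3 = 12 ≤ 14  ✔

The assignment fails constraints 1, 2, 3, and 7.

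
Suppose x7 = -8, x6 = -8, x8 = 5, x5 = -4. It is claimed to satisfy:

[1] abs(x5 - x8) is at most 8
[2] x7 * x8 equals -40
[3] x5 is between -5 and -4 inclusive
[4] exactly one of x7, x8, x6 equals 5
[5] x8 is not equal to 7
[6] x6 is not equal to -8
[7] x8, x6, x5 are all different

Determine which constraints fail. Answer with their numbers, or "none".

Constraints 1, 6 do not hold.

[1] abs(-4 - 5) = 9; 9 > 8, exceeds bound 8  ✗
[2] x7 * x8 = -8 * 5 = -40  ✓
[3] x5 = -4 lies in [-5, -4]  ✓
[4] x7=-8, x8=5, x6=-8; 1 of them equals 5  ✓
[5] x8 = 5, and 5 ≠ 7  ✓
[6] x6 = -8, but -8 is required to differ  ✗
[7] values 5, -8, -4 are pairwise distinct  ✓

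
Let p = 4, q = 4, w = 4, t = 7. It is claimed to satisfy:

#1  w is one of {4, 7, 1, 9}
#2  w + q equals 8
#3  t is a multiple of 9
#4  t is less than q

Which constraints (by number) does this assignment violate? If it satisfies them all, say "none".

#1 w = 4 is in {4, 7, 1, 9}  ✔
#2 w + q = 4 + 4 = 8  ✔
#3 7 = 9*0 + 7, so 9 does not divide 7  ✘
#4 t = 7, q = 4; 7 ≥ 4 (want <)  ✘

Violated: 3 and 4.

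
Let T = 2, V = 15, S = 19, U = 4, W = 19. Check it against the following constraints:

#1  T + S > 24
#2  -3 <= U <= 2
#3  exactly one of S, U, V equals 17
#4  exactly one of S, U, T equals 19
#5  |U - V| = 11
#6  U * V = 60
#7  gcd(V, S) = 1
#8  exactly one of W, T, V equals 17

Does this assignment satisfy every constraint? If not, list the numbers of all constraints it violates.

Constraints 1, 2, 3, and 8 do not hold.

#1 T + S = 2 + 19 = 21; 21 ≤ 24, bound 24 not met  false
#2 U = 4 is outside [-3, 2]  false
#3 S=19, U=4, V=15; 0 of them equal 17, not exactly one  false
#4 S=19, U=4, T=2; 1 of them equals 19  true
#5 |4 - 15| = 11  true
#6 U * V = 4 * 15 = 60  true
#7 gcd(15, 19) = 1  true
#8 W=19, T=2, V=15; 0 of them equal 17, not exactly one  false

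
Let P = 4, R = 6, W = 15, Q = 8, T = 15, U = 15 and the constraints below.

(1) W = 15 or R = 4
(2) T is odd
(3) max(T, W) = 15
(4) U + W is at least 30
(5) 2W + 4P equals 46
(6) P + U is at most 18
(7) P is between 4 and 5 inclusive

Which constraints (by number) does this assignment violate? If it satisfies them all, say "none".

Constraint 6 is violated.

(1) W = 15 = 15 (first disjunct)  yes
(2) T = 15 is odd  yes
(3) max(15, 15) = 15  yes
(4) U + W = 15 + 15 = 30; 30 ≥ 30  yes
(5) 2W + 4P = 2(15) + 4(4) = 46  yes
(6) P + U = 4 + 15 = 19; 19 > 18, bound 18 not met  no
(7) P = 4 lies in [4, 5]  yes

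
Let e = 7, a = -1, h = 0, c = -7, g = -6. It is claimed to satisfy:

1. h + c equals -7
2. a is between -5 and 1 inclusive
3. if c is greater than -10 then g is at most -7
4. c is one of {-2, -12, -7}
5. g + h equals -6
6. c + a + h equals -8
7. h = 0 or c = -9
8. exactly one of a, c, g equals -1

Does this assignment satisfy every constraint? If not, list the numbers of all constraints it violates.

The assignment fails constraint 3.

1. h + c = 0 + (-7) = -7 — holds.
2. a = -1 lies in [-5, 1] — holds.
3. c = -7 > -10, so we need g ≤ -7; but g = -6 > -7 — does not hold.
4. c = -7 is in {-2, -12, -7} — holds.
5. g + h = -6 + 0 = -6 — holds.
6. c + a + h = -7 + (-1) + 0 = -8 — holds.
7. h = 0 = 0 (first disjunct) — holds.
8. a=-1, c=-7, g=-6; 1 of them equals -1 — holds.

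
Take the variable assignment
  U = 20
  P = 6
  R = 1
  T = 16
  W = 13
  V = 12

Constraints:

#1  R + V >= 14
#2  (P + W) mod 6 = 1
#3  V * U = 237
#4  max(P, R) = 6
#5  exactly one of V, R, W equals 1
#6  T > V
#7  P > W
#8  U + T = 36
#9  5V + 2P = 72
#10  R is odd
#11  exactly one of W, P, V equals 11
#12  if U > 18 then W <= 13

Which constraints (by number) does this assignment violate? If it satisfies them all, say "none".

Constraints 1, 3, 7, and 11 are violated.

#1 R + V = 1 + 12 = 13; 13 < 14, bound 14 not met — violated.
#2 P + W = 19; 19 mod 6 = 1 — OK.
#3 V * U = 12 * 20 = 240, not 237 — violated.
#4 max(6, 1) = 6 — OK.
#5 V=12, R=1, W=13; 1 of them equals 1 — OK.
#6 T = 16, V = 12; 16 > 12 — OK.
#7 P = 6, W = 13; 6 ≤ 13 (want >) — violated.
#8 U + T = 20 + 16 = 36 — OK.
#9 5V + 2P = 5(12) + 2(6) = 72 — OK.
#10 R = 1 is odd — OK.
#11 W=13, P=6, V=12; 0 of them equal 11, not exactly one — violated.
#12 U = 20 > 18, so we need W ≤ 13; W = 13 ≤ 13 — OK.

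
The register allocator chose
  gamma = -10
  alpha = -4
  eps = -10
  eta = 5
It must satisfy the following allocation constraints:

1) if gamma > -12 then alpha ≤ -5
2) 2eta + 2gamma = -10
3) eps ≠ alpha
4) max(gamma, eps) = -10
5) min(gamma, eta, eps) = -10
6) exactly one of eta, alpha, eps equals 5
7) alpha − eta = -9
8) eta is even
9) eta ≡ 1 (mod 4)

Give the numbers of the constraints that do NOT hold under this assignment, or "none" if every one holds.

1) gamma = -10 > -12, so we need alpha ≤ -5; but alpha = -4 > -5  fails
2) 2eta + 2gamma = 2(5) + 2(-10) = -10  holds
3) eps = -10, alpha = -4; distinct  holds
4) max(-10, -10) = -10  holds
5) min(-10, 5, -10) = -10  holds
6) eta=5, alpha=-4, eps=-10; 1 of them equals 5  holds
7) alpha − eta = -4 − 5 = -9  holds
8) eta = 5 is odd  fails
9) 5 mod 4 = 1  holds

Constraints 1, 8 are violated.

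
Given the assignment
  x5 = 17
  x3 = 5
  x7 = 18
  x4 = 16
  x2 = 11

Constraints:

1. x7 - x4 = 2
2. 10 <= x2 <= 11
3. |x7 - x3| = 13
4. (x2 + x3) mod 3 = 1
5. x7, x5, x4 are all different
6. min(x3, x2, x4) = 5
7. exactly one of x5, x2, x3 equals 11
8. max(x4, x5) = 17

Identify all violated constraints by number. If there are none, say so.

No violations.

1. x7 - x4 = 18 - 16 = 2 — holds.
2. x2 = 11 lies in [10, 11] — holds.
3. |18 - 5| = 13 — holds.
4. x2 + x3 = 16; 16 mod 3 = 1 — holds.
5. values 18, 17, 16 are pairwise distinct — holds.
6. min(5, 11, 16) = 5 — holds.
7. x5=17, x2=11, x3=5; 1 of them equals 11 — holds.
8. max(16, 17) = 17 — holds.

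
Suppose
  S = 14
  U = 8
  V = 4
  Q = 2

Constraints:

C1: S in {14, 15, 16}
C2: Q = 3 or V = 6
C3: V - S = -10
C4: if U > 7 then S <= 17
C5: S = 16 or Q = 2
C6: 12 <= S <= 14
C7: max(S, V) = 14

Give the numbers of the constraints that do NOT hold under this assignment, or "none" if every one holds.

C1: S = 14 is in {14, 15, 16} — holds.
C2: Q = 2 ≠ 3 and V = 4 ≠ 6; both disjuncts false — does not hold.
C3: V - S = 4 - 14 = -10 — holds.
C4: U = 8 > 7, so we need S ≤ 17; S = 14 ≤ 17 — holds.
C5: S = 14 ≠ 16, but Q = 2 = 2 (second disjunct) — holds.
C6: S = 14 lies in [12, 14] — holds.
C7: max(14, 4) = 14 — holds.

Constraint 2 is violated.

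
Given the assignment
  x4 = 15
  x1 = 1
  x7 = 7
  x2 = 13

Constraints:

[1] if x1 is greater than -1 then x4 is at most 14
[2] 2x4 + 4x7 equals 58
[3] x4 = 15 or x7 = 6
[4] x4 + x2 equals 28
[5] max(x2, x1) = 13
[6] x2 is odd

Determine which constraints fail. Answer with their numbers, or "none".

[1] x1 = 1 > -1, so we need x4 ≤ 14; but x4 = 15 > 14 — violated.
[2] 2x4 + 4x7 = 2(15) + 4(7) = 58 — OK.
[3] x4 = 15 = 15 (first disjunct) — OK.
[4] x4 + x2 = 15 + 13 = 28 — OK.
[5] max(13, 1) = 13 — OK.
[6] x2 = 13 is odd — OK.

No — constraint 1 is not satisfied.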